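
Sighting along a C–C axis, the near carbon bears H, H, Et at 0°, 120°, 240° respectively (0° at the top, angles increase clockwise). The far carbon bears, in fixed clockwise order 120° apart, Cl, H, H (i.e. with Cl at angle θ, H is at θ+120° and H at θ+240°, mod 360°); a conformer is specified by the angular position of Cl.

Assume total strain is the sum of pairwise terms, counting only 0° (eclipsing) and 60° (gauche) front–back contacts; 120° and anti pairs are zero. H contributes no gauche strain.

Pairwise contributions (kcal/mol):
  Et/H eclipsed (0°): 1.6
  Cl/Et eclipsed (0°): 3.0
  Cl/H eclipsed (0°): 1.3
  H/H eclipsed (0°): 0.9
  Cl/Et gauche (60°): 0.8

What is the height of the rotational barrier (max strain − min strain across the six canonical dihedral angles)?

Cl at 0° (eclipsed): H(0°)/Cl(0°) eclipsed 1.3; H(120°)/H(120°) eclipsed 0.9; Et(240°)/H(240°) eclipsed 1.6 → 3.8 kcal/mol.
Cl at 60° (staggered): no non-H gauche contacts → 0.0 kcal/mol.
Cl at 120° (eclipsed): H(0°)/H(0°) eclipsed 0.9; H(120°)/Cl(120°) eclipsed 1.3; Et(240°)/H(240°) eclipsed 1.6 → 3.8 kcal/mol.
Cl at 180° (staggered): Et(240°)/Cl(180°) gauche 0.8 → 0.8 kcal/mol.
Cl at 240° (eclipsed): H(0°)/H(0°) eclipsed 0.9; H(120°)/H(120°) eclipsed 0.9; Et(240°)/Cl(240°) eclipsed 3.0 → 4.8 kcal/mol.
Cl at 300° (staggered): Et(240°)/Cl(300°) gauche 0.8 → 0.8 kcal/mol.
Max at 240° (4.8 kcal/mol), min at 60° (0.0 kcal/mol); barrier = 4.8 kcal/mol.

4.8 kcal/mol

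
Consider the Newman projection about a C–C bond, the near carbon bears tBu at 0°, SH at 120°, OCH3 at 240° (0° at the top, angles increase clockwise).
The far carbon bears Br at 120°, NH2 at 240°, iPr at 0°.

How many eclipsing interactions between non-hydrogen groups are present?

3

Non-H eclipsing pairs: tBu(0°)/iPr(0°); SH(120°)/Br(120°); OCH3(240°)/NH2(240°) — 3 interactions.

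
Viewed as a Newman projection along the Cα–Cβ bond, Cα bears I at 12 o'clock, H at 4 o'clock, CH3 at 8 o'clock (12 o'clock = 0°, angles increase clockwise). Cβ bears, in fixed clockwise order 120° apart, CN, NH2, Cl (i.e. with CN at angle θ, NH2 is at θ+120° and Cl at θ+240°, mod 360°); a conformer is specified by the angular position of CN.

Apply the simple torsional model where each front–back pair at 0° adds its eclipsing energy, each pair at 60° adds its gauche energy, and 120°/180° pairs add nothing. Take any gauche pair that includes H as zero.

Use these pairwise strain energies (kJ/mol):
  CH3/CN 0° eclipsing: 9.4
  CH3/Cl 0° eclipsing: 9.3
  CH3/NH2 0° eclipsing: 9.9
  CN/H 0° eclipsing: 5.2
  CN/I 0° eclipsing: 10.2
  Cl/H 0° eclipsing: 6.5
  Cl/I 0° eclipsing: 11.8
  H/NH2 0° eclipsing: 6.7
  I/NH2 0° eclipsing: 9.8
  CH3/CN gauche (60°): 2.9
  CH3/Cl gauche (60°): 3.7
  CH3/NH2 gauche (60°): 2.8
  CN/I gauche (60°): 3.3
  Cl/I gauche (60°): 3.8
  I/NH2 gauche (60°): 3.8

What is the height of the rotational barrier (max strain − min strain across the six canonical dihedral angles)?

CN at 0° (eclipsed): I(0°)/CN(0°) eclipsed 10.2; H(120°)/NH2(120°) eclipsed 6.7; CH3(240°)/Cl(240°) eclipsed 9.3 → 26.2 kJ/mol.
CN at 60° (staggered): I(0°)/CN(60°) gauche 3.3; I(0°)/Cl(300°) gauche 3.8; CH3(240°)/NH2(180°) gauche 2.8; CH3(240°)/Cl(300°) gauche 3.7 → 13.6 kJ/mol.
CN at 120° (eclipsed): I(0°)/Cl(0°) eclipsed 11.8; H(120°)/CN(120°) eclipsed 5.2; CH3(240°)/NH2(240°) eclipsed 9.9 → 26.9 kJ/mol.
CN at 180° (staggered): I(0°)/NH2(300°) gauche 3.8; I(0°)/Cl(60°) gauche 3.8; CH3(240°)/CN(180°) gauche 2.9; CH3(240°)/NH2(300°) gauche 2.8 → 13.3 kJ/mol.
CN at 240° (eclipsed): I(0°)/NH2(0°) eclipsed 9.8; H(120°)/Cl(120°) eclipsed 6.5; CH3(240°)/CN(240°) eclipsed 9.4 → 25.7 kJ/mol.
CN at 300° (staggered): I(0°)/CN(300°) gauche 3.3; I(0°)/NH2(60°) gauche 3.8; CH3(240°)/CN(300°) gauche 2.9; CH3(240°)/Cl(180°) gauche 3.7 → 13.7 kJ/mol.
Max at 120° (26.9 kJ/mol), min at 180° (13.3 kJ/mol); barrier = 13.6 kJ/mol.

13.6 kJ/mol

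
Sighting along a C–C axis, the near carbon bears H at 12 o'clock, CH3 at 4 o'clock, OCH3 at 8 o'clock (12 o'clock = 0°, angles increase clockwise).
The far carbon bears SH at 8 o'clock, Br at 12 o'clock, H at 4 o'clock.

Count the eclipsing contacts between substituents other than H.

Non-H eclipsing pairs: OCH3(240°)/SH(240°) — 1 interaction.

1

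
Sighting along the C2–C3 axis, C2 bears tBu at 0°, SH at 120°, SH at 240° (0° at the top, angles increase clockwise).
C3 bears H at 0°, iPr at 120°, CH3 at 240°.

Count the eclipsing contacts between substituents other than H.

Non-H eclipsing pairs: SH(120°)/iPr(120°); SH(240°)/CH3(240°) — 2 interactions.

2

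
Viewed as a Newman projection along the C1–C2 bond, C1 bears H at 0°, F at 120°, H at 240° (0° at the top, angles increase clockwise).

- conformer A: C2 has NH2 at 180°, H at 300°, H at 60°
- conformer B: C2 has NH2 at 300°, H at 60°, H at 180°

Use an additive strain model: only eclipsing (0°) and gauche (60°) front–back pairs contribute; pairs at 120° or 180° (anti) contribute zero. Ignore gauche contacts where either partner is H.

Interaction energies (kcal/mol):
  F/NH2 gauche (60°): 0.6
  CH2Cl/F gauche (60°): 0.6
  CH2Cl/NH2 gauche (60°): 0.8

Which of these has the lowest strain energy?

B

A (staggered): F–NH2 gauche; 0.6 = 0.6 kcal/mol.
B (staggered): no non-H gauche contacts → 0.0 kcal/mol.
B has the lowest total (0.0 kcal/mol).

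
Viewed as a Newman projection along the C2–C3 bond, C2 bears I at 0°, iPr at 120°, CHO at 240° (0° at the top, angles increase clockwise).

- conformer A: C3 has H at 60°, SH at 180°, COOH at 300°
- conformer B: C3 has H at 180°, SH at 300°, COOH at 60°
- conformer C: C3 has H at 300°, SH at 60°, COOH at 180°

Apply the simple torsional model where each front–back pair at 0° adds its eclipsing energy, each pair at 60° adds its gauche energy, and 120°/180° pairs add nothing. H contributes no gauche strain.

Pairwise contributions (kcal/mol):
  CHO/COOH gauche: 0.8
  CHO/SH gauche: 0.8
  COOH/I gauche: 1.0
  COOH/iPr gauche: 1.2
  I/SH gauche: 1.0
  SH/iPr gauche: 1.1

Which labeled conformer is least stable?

C

A is staggered. I at 0° is gauche with COOH at 300° (1.0); iPr at 120° is gauche with SH at 180° (1.1); CHO at 240° is gauche with SH at 180° (0.8); CHO at 240° is gauche with COOH at 300° (0.8). Total 3.7 kcal/mol.
B is staggered. I at 0° is gauche with SH at 300° (1.0); I at 0° is gauche with COOH at 60° (1.0); iPr at 120° is gauche with COOH at 60° (1.2); CHO at 240° is gauche with SH at 300° (0.8). Total 4.0 kcal/mol.
C is staggered. I at 0° is gauche with SH at 60° (1.0); iPr at 120° is gauche with SH at 60° (1.1); iPr at 120° is gauche with COOH at 180° (1.2); CHO at 240° is gauche with COOH at 180° (0.8). Total 4.1 kcal/mol.
C has the highest total (4.1 kcal/mol).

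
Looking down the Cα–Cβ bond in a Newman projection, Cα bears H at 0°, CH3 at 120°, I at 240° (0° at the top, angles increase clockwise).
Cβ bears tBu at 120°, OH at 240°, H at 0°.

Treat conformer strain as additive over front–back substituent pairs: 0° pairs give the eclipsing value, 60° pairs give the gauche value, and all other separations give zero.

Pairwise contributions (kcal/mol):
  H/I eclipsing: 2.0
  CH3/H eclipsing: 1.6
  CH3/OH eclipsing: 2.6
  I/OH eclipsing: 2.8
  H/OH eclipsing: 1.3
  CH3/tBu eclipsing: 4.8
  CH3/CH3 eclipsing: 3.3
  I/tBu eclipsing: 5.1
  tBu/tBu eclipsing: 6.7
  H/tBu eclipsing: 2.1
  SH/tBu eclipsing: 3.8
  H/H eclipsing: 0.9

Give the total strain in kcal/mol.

This conformer (eclipsed): H(0°)/H(0°) eclipsed 0.9; CH3(120°)/tBu(120°) eclipsed 4.8; I(240°)/OH(240°) eclipsed 2.8 → 8.5 kcal/mol.

8.5 kcal/mol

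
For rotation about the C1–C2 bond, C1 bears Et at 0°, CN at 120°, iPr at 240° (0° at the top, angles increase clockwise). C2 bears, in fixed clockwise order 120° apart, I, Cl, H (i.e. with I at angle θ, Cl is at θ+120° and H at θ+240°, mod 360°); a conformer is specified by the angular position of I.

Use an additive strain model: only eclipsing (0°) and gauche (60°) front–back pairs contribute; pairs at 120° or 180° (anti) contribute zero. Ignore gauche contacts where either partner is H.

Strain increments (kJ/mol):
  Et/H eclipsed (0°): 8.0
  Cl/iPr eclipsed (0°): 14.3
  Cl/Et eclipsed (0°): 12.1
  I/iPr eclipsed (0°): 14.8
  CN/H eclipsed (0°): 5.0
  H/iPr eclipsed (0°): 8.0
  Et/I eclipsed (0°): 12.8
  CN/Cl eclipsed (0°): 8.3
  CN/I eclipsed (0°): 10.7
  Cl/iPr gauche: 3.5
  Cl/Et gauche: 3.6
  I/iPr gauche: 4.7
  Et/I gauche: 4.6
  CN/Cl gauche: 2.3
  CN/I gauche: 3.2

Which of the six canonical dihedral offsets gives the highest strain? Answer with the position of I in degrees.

I at 0° (eclipsed): Et–I eclipsed, CN–Cl eclipsed, iPr–H eclipsed; 12.8 + 8.3 + 8.0 = 29.1 kJ/mol.
I at 60° (staggered): Et–I gauche, CN–I gauche, CN–Cl gauche, iPr–Cl gauche; 4.6 + 3.2 + 2.3 + 3.5 = 13.6 kJ/mol.
I at 120° (eclipsed): Et–H eclipsed, CN–I eclipsed, iPr–Cl eclipsed; 8.0 + 10.7 + 14.3 = 33.0 kJ/mol.
I at 180° (staggered): Et–Cl gauche, CN–I gauche, iPr–I gauche, iPr–Cl gauche; 3.6 + 3.2 + 4.7 + 3.5 = 15.0 kJ/mol.
I at 240° (eclipsed): Et–Cl eclipsed, CN–H eclipsed, iPr–I eclipsed; 12.1 + 5.0 + 14.8 = 31.9 kJ/mol.
I at 300° (staggered): Et–I gauche, Et–Cl gauche, CN–Cl gauche, iPr–I gauche; 4.6 + 3.6 + 2.3 + 4.7 = 15.2 kJ/mol.
The maximum (33.0 kJ/mol) occurs with I at 120°.

120°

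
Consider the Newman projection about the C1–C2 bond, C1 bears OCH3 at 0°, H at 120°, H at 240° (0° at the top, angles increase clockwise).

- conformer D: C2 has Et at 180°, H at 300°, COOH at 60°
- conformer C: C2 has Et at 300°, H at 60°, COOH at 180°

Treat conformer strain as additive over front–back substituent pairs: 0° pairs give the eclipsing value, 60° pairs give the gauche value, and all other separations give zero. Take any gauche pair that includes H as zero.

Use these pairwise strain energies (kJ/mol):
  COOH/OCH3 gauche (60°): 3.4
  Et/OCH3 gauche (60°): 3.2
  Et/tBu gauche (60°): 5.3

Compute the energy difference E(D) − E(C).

D is staggered. OCH3 at 0° is gauche with COOH at 60° (3.4). Total 3.4 kJ/mol.
C is staggered. OCH3 at 0° is gauche with Et at 300° (3.2). Total 3.2 kJ/mol.
E(D) − E(C) = 3.4 − 3.2 = +0.2 kJ/mol.

+0.2 kJ/mol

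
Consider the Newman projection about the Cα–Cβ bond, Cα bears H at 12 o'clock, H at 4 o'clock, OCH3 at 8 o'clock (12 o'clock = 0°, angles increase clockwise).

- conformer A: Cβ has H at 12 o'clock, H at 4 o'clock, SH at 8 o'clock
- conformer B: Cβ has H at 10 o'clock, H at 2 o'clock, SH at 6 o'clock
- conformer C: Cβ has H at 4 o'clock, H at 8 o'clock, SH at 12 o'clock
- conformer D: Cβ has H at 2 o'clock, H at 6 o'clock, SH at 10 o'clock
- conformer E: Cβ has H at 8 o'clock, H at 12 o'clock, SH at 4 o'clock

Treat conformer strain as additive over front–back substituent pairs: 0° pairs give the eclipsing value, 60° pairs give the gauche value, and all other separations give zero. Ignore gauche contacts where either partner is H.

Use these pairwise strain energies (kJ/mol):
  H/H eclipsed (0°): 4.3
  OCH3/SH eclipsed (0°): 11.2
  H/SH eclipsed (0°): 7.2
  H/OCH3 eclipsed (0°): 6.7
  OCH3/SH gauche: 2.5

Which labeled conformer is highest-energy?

A (eclipsed): H–H eclipsed, H–H eclipsed, OCH3–SH eclipsed; 4.3 + 4.3 + 11.2 = 19.8 kJ/mol.
B (staggered): OCH3–SH gauche; 2.5 = 2.5 kJ/mol.
C (eclipsed): H–SH eclipsed, H–H eclipsed, OCH3–H eclipsed; 7.2 + 4.3 + 6.7 = 18.2 kJ/mol.
D (staggered): OCH3–SH gauche; 2.5 = 2.5 kJ/mol.
E (eclipsed): H–H eclipsed, H–SH eclipsed, OCH3–H eclipsed; 4.3 + 7.2 + 6.7 = 18.2 kJ/mol.
A has the highest total (19.8 kJ/mol).

A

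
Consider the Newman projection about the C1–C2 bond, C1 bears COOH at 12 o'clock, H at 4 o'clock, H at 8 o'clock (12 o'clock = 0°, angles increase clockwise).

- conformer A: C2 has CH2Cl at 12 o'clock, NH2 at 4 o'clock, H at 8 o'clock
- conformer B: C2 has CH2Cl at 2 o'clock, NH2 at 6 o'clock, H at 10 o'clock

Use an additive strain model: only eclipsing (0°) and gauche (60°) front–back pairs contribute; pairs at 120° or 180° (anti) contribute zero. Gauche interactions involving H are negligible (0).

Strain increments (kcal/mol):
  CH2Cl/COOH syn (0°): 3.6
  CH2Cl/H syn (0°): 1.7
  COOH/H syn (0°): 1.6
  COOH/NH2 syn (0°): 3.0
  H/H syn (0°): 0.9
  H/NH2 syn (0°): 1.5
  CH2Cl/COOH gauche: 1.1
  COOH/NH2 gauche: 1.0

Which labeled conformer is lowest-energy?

A (eclipsed): COOH–CH2Cl eclipsed, H–NH2 eclipsed, H–H eclipsed; 3.6 + 1.5 + 0.9 = 6.0 kcal/mol.
B (staggered): COOH–CH2Cl gauche; 1.1 = 1.1 kcal/mol.
B has the lowest total (1.1 kcal/mol).

B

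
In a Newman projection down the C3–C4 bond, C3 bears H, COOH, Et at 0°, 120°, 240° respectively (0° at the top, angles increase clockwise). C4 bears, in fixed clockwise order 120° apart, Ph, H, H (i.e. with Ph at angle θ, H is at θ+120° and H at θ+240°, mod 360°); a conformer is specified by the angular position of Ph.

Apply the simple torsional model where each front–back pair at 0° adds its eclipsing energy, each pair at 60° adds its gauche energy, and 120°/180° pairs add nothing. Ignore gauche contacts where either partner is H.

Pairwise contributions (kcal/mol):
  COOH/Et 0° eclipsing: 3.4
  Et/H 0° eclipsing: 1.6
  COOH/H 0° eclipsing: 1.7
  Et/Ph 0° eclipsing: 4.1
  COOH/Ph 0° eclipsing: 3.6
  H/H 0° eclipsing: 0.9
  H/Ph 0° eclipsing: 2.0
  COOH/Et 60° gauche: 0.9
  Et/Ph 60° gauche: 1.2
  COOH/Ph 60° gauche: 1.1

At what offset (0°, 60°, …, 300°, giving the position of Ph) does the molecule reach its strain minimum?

60°

Ph at 0° is eclipsed. H at 0° is eclipsed with Ph at 0° (2.0); COOH at 120° is eclipsed with H at 120° (1.7); Et at 240° is eclipsed with H at 240° (1.6). Total 5.3 kcal/mol.
Ph at 60° is staggered. COOH at 120° is gauche with Ph at 60° (1.1). Total 1.1 kcal/mol.
Ph at 120° is eclipsed. H at 0° is eclipsed with H at 0° (0.9); COOH at 120° is eclipsed with Ph at 120° (3.6); Et at 240° is eclipsed with H at 240° (1.6). Total 6.1 kcal/mol.
Ph at 180° is staggered. COOH at 120° is gauche with Ph at 180° (1.1); Et at 240° is gauche with Ph at 180° (1.2). Total 2.3 kcal/mol.
Ph at 240° is eclipsed. H at 0° is eclipsed with H at 0° (0.9); COOH at 120° is eclipsed with H at 120° (1.7); Et at 240° is eclipsed with Ph at 240° (4.1). Total 6.7 kcal/mol.
Ph at 300° is staggered. Et at 240° is gauche with Ph at 300° (1.2). Total 1.2 kcal/mol.
The minimum (1.1 kcal/mol) occurs with Ph at 60°.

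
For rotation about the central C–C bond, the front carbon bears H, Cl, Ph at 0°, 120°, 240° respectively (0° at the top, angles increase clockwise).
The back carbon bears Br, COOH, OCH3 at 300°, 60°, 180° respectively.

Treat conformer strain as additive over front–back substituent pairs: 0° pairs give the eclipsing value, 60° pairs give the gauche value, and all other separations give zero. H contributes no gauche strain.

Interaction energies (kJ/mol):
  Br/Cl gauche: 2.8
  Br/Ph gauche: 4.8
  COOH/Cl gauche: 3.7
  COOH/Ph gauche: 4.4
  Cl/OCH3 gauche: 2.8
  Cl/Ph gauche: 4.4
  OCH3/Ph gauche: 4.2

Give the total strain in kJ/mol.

15.5 kJ/mol

This conformer (staggered): Cl–COOH gauche, Cl–OCH3 gauche, Ph–Br gauche, Ph–OCH3 gauche; 3.7 + 2.8 + 4.8 + 4.2 = 15.5 kJ/mol.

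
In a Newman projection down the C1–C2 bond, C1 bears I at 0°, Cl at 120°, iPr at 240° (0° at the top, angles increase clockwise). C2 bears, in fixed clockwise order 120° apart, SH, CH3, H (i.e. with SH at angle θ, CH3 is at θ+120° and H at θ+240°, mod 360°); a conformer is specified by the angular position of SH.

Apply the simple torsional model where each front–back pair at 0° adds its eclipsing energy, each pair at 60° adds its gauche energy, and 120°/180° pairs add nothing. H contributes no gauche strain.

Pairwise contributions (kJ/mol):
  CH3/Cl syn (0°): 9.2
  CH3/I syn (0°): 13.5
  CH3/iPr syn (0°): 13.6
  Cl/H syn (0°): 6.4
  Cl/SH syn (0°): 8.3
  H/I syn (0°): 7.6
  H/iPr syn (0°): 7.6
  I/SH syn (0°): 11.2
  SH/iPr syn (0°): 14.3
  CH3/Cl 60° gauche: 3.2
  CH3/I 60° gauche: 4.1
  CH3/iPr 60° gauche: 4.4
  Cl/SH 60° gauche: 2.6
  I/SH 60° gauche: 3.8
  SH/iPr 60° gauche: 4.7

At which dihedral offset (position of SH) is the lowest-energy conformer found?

SH at 0° (eclipsed): I–SH eclipsed, Cl–CH3 eclipsed, iPr–H eclipsed; 11.2 + 9.2 + 7.6 = 28.0 kJ/mol.
SH at 60° (staggered): I–SH gauche, Cl–SH gauche, Cl–CH3 gauche, iPr–CH3 gauche; 3.8 + 2.6 + 3.2 + 4.4 = 14.0 kJ/mol.
SH at 120° (eclipsed): I–H eclipsed, Cl–SH eclipsed, iPr–CH3 eclipsed; 7.6 + 8.3 + 13.6 = 29.5 kJ/mol.
SH at 180° (staggered): I–CH3 gauche, Cl–SH gauche, iPr–SH gauche, iPr–CH3 gauche; 4.1 + 2.6 + 4.7 + 4.4 = 15.8 kJ/mol.
SH at 240° (eclipsed): I–CH3 eclipsed, Cl–H eclipsed, iPr–SH eclipsed; 13.5 + 6.4 + 14.3 = 34.2 kJ/mol.
SH at 300° (staggered): I–SH gauche, I–CH3 gauche, Cl–CH3 gauche, iPr–SH gauche; 3.8 + 4.1 + 3.2 + 4.7 = 15.8 kJ/mol.
The minimum (14.0 kJ/mol) occurs with SH at 60°.

60°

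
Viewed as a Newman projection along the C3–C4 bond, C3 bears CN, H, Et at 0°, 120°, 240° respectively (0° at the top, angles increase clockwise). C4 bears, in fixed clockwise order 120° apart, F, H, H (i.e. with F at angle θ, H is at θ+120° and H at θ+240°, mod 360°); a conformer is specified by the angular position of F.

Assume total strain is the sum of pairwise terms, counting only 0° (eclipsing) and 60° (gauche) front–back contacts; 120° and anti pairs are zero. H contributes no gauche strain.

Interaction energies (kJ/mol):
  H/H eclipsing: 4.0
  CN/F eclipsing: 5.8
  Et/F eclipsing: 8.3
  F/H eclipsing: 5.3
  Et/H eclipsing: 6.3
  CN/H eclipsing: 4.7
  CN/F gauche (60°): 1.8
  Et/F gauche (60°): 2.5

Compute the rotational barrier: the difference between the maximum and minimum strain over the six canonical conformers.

F at 0° (eclipsed): CN–F eclipsed, H–H eclipsed, Et–H eclipsed; 5.8 + 4.0 + 6.3 = 16.1 kJ/mol.
F at 60° (staggered): CN–F gauche; 1.8 = 1.8 kJ/mol.
F at 120° (eclipsed): CN–H eclipsed, H–F eclipsed, Et–H eclipsed; 4.7 + 5.3 + 6.3 = 16.3 kJ/mol.
F at 180° (staggered): Et–F gauche; 2.5 = 2.5 kJ/mol.
F at 240° (eclipsed): CN–H eclipsed, H–H eclipsed, Et–F eclipsed; 4.7 + 4.0 + 8.3 = 17.0 kJ/mol.
F at 300° (staggered): CN–F gauche, Et–F gauche; 1.8 + 2.5 = 4.3 kJ/mol.
Max at 240° (17.0 kJ/mol), min at 60° (1.8 kJ/mol); barrier = 15.2 kJ/mol.

15.2 kJ/mol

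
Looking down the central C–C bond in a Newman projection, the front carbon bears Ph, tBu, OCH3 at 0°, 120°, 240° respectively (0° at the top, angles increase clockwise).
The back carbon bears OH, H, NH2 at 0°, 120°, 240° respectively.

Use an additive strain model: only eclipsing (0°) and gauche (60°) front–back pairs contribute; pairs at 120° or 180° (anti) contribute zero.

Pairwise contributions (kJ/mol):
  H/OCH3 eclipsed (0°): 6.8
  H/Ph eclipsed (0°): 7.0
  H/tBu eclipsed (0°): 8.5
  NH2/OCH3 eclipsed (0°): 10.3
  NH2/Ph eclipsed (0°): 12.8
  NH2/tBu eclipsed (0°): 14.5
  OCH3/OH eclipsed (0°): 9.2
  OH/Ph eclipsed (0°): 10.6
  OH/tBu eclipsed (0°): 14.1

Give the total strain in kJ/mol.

29.4 kJ/mol

This conformer is eclipsed. Ph at 0° is eclipsed with OH at 0° (10.6); tBu at 120° is eclipsed with H at 120° (8.5); OCH3 at 240° is eclipsed with NH2 at 240° (10.3). Total 29.4 kJ/mol.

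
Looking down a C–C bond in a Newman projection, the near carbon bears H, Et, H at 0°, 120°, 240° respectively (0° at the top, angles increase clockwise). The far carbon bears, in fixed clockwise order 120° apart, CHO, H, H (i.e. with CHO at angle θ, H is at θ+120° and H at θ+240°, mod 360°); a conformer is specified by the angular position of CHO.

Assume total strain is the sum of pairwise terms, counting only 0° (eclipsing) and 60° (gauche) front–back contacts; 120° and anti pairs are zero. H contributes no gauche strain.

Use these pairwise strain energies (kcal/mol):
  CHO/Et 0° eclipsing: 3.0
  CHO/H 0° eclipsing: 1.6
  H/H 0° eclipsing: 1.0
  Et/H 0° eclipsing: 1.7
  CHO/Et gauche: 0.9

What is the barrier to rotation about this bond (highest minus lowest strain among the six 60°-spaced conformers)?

5.0 kcal/mol

CHO at 0° (eclipsed): H–CHO eclipsed, Et–H eclipsed, H–H eclipsed; 1.6 + 1.7 + 1.0 = 4.3 kcal/mol.
CHO at 60° (staggered): Et–CHO gauche; 0.9 = 0.9 kcal/mol.
CHO at 120° (eclipsed): H–H eclipsed, Et–CHO eclipsed, H–H eclipsed; 1.0 + 3.0 + 1.0 = 5.0 kcal/mol.
CHO at 180° (staggered): Et–CHO gauche; 0.9 = 0.9 kcal/mol.
CHO at 240° (eclipsed): H–H eclipsed, Et–H eclipsed, H–CHO eclipsed; 1.0 + 1.7 + 1.6 = 4.3 kcal/mol.
CHO at 300° (staggered): no non-H gauche contacts → 0.0 kcal/mol.
Max at 120° (5.0 kcal/mol), min at 300° (0.0 kcal/mol); barrier = 5.0 kcal/mol.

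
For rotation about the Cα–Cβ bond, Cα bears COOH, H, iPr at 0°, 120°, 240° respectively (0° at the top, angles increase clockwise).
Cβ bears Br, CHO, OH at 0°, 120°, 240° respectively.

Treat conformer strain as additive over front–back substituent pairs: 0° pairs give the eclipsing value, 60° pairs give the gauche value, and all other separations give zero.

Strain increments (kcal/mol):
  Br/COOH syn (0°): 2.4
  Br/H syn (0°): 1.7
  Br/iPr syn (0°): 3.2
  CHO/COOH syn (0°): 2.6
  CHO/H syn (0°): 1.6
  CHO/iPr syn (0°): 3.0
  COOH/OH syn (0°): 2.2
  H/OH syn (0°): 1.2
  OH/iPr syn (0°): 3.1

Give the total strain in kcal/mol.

7.1 kcal/mol

This conformer (eclipsed): COOH(0°)/Br(0°) eclipsed 2.4; H(120°)/CHO(120°) eclipsed 1.6; iPr(240°)/OH(240°) eclipsed 3.1 → 7.1 kcal/mol.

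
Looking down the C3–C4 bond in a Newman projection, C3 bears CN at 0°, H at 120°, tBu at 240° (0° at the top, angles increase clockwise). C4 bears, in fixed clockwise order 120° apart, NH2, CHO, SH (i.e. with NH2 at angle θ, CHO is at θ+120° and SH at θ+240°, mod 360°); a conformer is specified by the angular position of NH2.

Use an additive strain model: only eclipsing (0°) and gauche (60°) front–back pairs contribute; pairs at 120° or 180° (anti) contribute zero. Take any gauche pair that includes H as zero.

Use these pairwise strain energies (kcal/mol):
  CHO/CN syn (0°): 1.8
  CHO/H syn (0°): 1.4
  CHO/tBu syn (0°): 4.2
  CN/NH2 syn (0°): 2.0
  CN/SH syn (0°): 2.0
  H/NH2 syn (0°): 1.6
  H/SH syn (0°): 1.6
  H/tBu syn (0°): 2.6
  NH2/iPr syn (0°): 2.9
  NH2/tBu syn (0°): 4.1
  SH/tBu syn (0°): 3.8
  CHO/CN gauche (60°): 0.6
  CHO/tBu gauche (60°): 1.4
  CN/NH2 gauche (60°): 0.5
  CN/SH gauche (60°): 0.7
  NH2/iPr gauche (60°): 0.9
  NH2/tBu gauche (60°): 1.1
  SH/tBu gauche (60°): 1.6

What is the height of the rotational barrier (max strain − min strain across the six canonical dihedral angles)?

4.0 kcal/mol

NH2 at 0° (eclipsed): CN–NH2 eclipsed, H–CHO eclipsed, tBu–SH eclipsed; 2.0 + 1.4 + 3.8 = 7.2 kcal/mol.
NH2 at 60° (staggered): CN–NH2 gauche, CN–SH gauche, tBu–CHO gauche, tBu–SH gauche; 0.5 + 0.7 + 1.4 + 1.6 = 4.2 kcal/mol.
NH2 at 120° (eclipsed): CN–SH eclipsed, H–NH2 eclipsed, tBu–CHO eclipsed; 2.0 + 1.6 + 4.2 = 7.8 kcal/mol.
NH2 at 180° (staggered): CN–CHO gauche, CN–SH gauche, tBu–NH2 gauche, tBu–CHO gauche; 0.6 + 0.7 + 1.1 + 1.4 = 3.8 kcal/mol.
NH2 at 240° (eclipsed): CN–CHO eclipsed, H–SH eclipsed, tBu–NH2 eclipsed; 1.8 + 1.6 + 4.1 = 7.5 kcal/mol.
NH2 at 300° (staggered): CN–NH2 gauche, CN–CHO gauche, tBu–NH2 gauche, tBu–SH gauche; 0.5 + 0.6 + 1.1 + 1.6 = 3.8 kcal/mol.
Max at 120° (7.8 kcal/mol), min at 180° (3.8 kcal/mol); barrier = 4.0 kcal/mol.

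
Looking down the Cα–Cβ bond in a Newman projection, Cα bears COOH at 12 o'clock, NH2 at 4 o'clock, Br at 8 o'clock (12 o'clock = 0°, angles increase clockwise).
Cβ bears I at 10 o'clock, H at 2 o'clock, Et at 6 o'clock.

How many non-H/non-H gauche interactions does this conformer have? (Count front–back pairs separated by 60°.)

Non-H gauche pairs: COOH(0°)/I(300°); NH2(120°)/Et(180°); Br(240°)/I(300°); Br(240°)/Et(180°) — 4 interactions.

4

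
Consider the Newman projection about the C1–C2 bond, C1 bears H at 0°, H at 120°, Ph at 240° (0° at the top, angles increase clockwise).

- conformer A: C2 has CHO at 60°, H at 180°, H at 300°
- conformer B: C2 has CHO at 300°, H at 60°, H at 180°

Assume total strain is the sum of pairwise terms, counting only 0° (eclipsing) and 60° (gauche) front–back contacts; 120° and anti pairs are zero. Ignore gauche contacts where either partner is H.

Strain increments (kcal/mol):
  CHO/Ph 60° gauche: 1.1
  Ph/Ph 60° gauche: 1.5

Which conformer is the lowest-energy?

A (staggered): no non-H gauche contacts → 0.0 kcal/mol.
B (staggered): Ph(240°)/CHO(300°) gauche 1.1 → 1.1 kcal/mol.
A has the lowest total (0.0 kcal/mol).

A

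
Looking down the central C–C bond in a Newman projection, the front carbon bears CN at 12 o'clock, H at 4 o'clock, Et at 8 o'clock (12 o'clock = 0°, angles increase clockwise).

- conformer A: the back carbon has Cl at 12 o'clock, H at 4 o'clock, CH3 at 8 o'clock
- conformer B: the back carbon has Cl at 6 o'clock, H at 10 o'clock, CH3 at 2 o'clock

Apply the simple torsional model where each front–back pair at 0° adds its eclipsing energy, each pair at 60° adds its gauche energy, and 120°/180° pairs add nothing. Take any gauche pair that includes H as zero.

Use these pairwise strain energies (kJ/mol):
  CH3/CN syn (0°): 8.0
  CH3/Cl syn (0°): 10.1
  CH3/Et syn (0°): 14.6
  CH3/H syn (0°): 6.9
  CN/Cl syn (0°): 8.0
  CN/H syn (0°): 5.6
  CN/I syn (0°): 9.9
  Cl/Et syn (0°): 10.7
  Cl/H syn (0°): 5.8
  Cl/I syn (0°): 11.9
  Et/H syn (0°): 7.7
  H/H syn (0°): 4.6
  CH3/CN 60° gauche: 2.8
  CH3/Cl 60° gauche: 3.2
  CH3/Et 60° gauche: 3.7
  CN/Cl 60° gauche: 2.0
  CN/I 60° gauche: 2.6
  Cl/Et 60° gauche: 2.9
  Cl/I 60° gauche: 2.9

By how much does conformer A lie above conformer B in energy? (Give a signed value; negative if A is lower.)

A is eclipsed. CN at 0° is eclipsed with Cl at 0° (8.0); H at 120° is eclipsed with H at 120° (4.6); Et at 240° is eclipsed with CH3 at 240° (14.6). Total 27.2 kJ/mol.
B is staggered. CN at 0° is gauche with CH3 at 60° (2.8); Et at 240° is gauche with Cl at 180° (2.9). Total 5.7 kJ/mol.
E(A) − E(B) = 27.2 − 5.7 = +21.5 kJ/mol.

+21.5 kJ/mol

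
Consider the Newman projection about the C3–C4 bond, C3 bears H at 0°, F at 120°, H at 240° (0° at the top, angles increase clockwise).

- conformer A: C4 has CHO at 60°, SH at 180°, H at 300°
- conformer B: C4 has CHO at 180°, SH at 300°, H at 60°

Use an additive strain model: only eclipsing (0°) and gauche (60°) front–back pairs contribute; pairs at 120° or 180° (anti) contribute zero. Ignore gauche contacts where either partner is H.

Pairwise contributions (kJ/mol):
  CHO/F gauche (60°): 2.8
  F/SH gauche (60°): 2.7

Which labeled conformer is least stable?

A

A (staggered): F(120°)/CHO(60°) gauche 2.8; F(120°)/SH(180°) gauche 2.7 → 5.5 kJ/mol.
B (staggered): F(120°)/CHO(180°) gauche 2.8 → 2.8 kJ/mol.
A has the highest total (5.5 kJ/mol).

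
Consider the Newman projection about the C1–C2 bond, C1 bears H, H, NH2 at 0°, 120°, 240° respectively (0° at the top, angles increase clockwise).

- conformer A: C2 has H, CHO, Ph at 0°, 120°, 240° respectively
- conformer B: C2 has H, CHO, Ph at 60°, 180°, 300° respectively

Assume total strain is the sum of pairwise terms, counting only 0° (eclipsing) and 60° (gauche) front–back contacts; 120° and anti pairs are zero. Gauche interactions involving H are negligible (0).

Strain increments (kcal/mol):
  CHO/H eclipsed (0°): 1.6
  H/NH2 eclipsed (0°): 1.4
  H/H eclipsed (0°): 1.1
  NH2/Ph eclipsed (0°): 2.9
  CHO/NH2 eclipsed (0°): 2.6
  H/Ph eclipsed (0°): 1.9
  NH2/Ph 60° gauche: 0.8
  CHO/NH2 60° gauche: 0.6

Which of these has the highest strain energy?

A (eclipsed): H–H eclipsed, H–CHO eclipsed, NH2–Ph eclipsed; 1.1 + 1.6 + 2.9 = 5.6 kcal/mol.
B (staggered): NH2–CHO gauche, NH2–Ph gauche; 0.6 + 0.8 = 1.4 kcal/mol.
A has the highest total (5.6 kcal/mol).

A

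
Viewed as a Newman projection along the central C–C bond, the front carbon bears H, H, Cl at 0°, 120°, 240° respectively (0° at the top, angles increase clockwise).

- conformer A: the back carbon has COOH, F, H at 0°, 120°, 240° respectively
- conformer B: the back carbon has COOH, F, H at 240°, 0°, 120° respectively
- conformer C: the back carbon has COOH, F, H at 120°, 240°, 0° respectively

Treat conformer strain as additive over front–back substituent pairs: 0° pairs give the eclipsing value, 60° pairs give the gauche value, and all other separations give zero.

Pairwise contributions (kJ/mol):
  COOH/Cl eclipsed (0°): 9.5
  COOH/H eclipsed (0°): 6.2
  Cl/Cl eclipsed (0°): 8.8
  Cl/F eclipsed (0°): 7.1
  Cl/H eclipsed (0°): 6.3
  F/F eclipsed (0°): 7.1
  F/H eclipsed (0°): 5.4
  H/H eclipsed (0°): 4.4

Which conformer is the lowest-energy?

A (eclipsed): H–COOH eclipsed, H–F eclipsed, Cl–H eclipsed; 6.2 + 5.4 + 6.3 = 17.9 kJ/mol.
B (eclipsed): H–F eclipsed, H–H eclipsed, Cl–COOH eclipsed; 5.4 + 4.4 + 9.5 = 19.3 kJ/mol.
C (eclipsed): H–H eclipsed, H–COOH eclipsed, Cl–F eclipsed; 4.4 + 6.2 + 7.1 = 17.7 kJ/mol.
C has the lowest total (17.7 kJ/mol).

C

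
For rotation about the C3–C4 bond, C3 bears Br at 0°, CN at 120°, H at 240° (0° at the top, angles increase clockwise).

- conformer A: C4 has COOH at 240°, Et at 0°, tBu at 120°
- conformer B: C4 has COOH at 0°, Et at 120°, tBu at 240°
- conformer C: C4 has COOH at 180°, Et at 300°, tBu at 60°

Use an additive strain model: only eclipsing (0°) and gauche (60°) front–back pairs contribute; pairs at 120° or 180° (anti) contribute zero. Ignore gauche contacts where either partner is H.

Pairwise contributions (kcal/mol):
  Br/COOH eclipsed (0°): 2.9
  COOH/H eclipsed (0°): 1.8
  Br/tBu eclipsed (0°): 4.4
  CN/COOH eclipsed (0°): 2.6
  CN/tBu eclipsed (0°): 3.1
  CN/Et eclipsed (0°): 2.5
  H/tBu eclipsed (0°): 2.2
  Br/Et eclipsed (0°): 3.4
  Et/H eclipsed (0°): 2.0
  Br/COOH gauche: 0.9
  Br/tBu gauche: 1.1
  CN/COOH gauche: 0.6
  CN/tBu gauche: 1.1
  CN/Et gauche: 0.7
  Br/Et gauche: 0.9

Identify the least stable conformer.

A (eclipsed): Br(0°)/Et(0°) eclipsed 3.4; CN(120°)/tBu(120°) eclipsed 3.1; H(240°)/COOH(240°) eclipsed 1.8 → 8.3 kcal/mol.
B (eclipsed): Br(0°)/COOH(0°) eclipsed 2.9; CN(120°)/Et(120°) eclipsed 2.5; H(240°)/tBu(240°) eclipsed 2.2 → 7.6 kcal/mol.
C (staggered): Br(0°)/Et(300°) gauche 0.9; Br(0°)/tBu(60°) gauche 1.1; CN(120°)/COOH(180°) gauche 0.6; CN(120°)/tBu(60°) gauche 1.1 → 3.7 kcal/mol.
A has the highest total (8.3 kcal/mol).

A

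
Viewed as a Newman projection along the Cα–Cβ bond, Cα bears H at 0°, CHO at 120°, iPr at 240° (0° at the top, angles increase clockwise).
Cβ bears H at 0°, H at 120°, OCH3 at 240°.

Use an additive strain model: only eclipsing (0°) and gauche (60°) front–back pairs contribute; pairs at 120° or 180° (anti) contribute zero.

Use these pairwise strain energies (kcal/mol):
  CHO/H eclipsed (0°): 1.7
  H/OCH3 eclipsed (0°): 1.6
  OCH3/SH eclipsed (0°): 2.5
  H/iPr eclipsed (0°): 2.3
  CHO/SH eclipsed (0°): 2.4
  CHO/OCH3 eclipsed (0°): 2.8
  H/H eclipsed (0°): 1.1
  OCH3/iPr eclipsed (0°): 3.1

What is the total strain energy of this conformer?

This conformer is eclipsed. H at 0° is eclipsed with H at 0° (1.1); CHO at 120° is eclipsed with H at 120° (1.7); iPr at 240° is eclipsed with OCH3 at 240° (3.1). Total 5.9 kcal/mol.

5.9 kcal/mol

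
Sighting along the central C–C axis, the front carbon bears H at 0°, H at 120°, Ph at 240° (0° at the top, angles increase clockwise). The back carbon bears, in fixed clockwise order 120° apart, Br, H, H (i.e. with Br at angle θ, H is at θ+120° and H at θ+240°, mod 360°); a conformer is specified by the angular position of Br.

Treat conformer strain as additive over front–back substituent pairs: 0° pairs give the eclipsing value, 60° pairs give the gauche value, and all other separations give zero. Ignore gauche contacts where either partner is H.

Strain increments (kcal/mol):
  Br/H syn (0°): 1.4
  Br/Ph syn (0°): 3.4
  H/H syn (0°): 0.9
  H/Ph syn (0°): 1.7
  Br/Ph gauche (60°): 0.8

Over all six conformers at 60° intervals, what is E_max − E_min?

Br at 0° (eclipsed): H(0°)/Br(0°) eclipsed 1.4; H(120°)/H(120°) eclipsed 0.9; Ph(240°)/H(240°) eclipsed 1.7 → 4.0 kcal/mol.
Br at 60° (staggered): no non-H gauche contacts → 0.0 kcal/mol.
Br at 120° (eclipsed): H(0°)/H(0°) eclipsed 0.9; H(120°)/Br(120°) eclipsed 1.4; Ph(240°)/H(240°) eclipsed 1.7 → 4.0 kcal/mol.
Br at 180° (staggered): Ph(240°)/Br(180°) gauche 0.8 → 0.8 kcal/mol.
Br at 240° (eclipsed): H(0°)/H(0°) eclipsed 0.9; H(120°)/H(120°) eclipsed 0.9; Ph(240°)/Br(240°) eclipsed 3.4 → 5.2 kcal/mol.
Br at 300° (staggered): Ph(240°)/Br(300°) gauche 0.8 → 0.8 kcal/mol.
Max at 240° (5.2 kcal/mol), min at 60° (0.0 kcal/mol); barrier = 5.2 kcal/mol.

5.2 kcal/mol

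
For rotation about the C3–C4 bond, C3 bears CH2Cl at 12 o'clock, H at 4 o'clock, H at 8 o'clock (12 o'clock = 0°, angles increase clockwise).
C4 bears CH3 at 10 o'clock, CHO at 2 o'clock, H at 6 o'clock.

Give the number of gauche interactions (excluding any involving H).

Non-H gauche pairs: CH2Cl(0°)/CH3(300°); CH2Cl(0°)/CHO(60°) — 2 interactions.

2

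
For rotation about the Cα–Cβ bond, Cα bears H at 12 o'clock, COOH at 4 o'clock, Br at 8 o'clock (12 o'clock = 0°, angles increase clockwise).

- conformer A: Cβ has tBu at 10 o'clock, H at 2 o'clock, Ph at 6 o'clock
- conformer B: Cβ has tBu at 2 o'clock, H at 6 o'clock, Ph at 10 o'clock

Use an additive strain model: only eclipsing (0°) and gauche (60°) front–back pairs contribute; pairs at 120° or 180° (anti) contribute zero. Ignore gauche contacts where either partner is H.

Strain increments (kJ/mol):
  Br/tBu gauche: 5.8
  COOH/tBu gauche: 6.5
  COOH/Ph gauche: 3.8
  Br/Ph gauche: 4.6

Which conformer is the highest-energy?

A

A is staggered. COOH at 120° is gauche with Ph at 180° (3.8); Br at 240° is gauche with tBu at 300° (5.8); Br at 240° is gauche with Ph at 180° (4.6). Total 14.2 kJ/mol.
B is staggered. COOH at 120° is gauche with tBu at 60° (6.5); Br at 240° is gauche with Ph at 300° (4.6). Total 11.1 kJ/mol.
A has the highest total (14.2 kJ/mol).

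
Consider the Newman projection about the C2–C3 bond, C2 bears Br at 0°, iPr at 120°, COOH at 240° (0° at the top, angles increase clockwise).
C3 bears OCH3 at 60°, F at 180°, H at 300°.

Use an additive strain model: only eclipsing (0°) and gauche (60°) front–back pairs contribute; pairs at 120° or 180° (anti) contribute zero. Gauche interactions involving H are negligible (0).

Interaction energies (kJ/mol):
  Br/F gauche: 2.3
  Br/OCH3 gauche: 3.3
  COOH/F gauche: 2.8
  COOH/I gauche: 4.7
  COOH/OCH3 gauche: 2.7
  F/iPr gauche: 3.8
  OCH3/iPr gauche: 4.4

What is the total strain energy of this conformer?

14.3 kJ/mol

This conformer is staggered. Br at 0° is gauche with OCH3 at 60° (3.3); iPr at 120° is gauche with OCH3 at 60° (4.4); iPr at 120° is gauche with F at 180° (3.8); COOH at 240° is gauche with F at 180° (2.8). Total 14.3 kJ/mol.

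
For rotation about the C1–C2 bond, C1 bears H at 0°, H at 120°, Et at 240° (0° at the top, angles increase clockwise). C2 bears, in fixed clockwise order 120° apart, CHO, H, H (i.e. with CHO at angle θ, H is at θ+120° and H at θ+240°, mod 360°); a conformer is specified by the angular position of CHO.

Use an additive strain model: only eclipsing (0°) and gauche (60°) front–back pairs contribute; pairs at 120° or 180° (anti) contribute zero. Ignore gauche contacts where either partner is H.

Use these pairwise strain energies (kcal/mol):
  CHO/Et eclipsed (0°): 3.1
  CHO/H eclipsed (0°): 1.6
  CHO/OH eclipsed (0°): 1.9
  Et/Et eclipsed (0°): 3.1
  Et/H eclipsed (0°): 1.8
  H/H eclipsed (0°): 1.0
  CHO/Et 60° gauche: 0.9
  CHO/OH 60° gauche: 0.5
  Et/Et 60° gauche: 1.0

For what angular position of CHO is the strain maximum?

CHO at 0° (eclipsed): H–CHO eclipsed, H–H eclipsed, Et–H eclipsed; 1.6 + 1.0 + 1.8 = 4.4 kcal/mol.
CHO at 60° (staggered): no non-H gauche contacts → 0.0 kcal/mol.
CHO at 120° (eclipsed): H–H eclipsed, H–CHO eclipsed, Et–H eclipsed; 1.0 + 1.6 + 1.8 = 4.4 kcal/mol.
CHO at 180° (staggered): Et–CHO gauche; 0.9 = 0.9 kcal/mol.
CHO at 240° (eclipsed): H–H eclipsed, H–H eclipsed, Et–CHO eclipsed; 1.0 + 1.0 + 3.1 = 5.1 kcal/mol.
CHO at 300° (staggered): Et–CHO gauche; 0.9 = 0.9 kcal/mol.
The maximum (5.1 kcal/mol) occurs with CHO at 240°.

240°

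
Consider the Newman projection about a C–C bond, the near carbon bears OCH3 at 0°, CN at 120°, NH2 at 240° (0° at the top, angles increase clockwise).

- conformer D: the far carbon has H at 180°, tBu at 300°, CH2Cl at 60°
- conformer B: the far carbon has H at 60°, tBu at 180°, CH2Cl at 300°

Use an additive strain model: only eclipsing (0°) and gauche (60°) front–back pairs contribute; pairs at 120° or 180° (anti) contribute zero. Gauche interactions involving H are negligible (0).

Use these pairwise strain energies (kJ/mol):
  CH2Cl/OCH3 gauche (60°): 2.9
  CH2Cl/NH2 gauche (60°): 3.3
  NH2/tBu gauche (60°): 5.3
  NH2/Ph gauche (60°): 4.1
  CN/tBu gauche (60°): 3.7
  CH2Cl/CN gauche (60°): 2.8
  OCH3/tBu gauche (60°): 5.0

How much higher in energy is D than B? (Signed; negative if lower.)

D (staggered): OCH3–tBu gauche, OCH3–CH2Cl gauche, CN–CH2Cl gauche, NH2–tBu gauche; 5.0 + 2.9 + 2.8 + 5.3 = 16.0 kJ/mol.
B (staggered): OCH3–CH2Cl gauche, CN–tBu gauche, NH2–tBu gauche, NH2–CH2Cl gauche; 2.9 + 3.7 + 5.3 + 3.3 = 15.2 kJ/mol.
E(D) − E(B) = 16.0 − 15.2 = +0.8 kJ/mol.

+0.8 kJ/mol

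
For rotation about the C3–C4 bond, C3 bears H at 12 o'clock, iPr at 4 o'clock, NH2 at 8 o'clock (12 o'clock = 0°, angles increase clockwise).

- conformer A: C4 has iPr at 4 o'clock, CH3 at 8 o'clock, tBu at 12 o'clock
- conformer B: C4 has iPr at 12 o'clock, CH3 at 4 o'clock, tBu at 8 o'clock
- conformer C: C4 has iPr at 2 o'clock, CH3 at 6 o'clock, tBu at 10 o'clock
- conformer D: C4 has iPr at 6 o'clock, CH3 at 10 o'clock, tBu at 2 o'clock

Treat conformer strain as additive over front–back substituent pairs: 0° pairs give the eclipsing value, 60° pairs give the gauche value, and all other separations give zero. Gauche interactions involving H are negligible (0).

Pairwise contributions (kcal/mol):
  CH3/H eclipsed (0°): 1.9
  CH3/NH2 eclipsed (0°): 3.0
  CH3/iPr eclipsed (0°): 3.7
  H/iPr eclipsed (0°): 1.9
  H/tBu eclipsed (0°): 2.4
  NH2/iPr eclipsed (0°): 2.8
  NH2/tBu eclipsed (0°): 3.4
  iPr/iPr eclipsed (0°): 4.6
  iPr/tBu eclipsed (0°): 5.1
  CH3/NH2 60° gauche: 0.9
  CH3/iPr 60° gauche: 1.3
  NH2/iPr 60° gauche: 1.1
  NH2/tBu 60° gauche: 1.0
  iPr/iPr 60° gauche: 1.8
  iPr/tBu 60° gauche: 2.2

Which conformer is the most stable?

A (eclipsed): H(0°)/tBu(0°) eclipsed 2.4; iPr(120°)/iPr(120°) eclipsed 4.6; NH2(240°)/CH3(240°) eclipsed 3.0 → 10.0 kcal/mol.
B (eclipsed): H(0°)/iPr(0°) eclipsed 1.9; iPr(120°)/CH3(120°) eclipsed 3.7; NH2(240°)/tBu(240°) eclipsed 3.4 → 9.0 kcal/mol.
C (staggered): iPr(120°)/iPr(60°) gauche 1.8; iPr(120°)/CH3(180°) gauche 1.3; NH2(240°)/CH3(180°) gauche 0.9; NH2(240°)/tBu(300°) gauche 1.0 → 5.0 kcal/mol.
D (staggered): iPr(120°)/iPr(180°) gauche 1.8; iPr(120°)/tBu(60°) gauche 2.2; NH2(240°)/iPr(180°) gauche 1.1; NH2(240°)/CH3(300°) gauche 0.9 → 6.0 kcal/mol.
C has the lowest total (5.0 kcal/mol).

C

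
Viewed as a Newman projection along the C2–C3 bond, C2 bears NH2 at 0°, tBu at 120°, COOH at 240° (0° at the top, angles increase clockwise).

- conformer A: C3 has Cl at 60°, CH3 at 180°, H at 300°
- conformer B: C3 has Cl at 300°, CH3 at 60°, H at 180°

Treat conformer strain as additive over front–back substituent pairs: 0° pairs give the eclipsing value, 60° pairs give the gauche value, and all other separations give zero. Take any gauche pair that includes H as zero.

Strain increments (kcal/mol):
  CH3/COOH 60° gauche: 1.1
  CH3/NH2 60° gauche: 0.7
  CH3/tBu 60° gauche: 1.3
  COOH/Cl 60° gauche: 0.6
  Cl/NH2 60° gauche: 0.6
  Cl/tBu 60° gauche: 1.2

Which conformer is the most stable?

A is staggered. NH2 at 0° is gauche with Cl at 60° (0.6); tBu at 120° is gauche with Cl at 60° (1.2); tBu at 120° is gauche with CH3 at 180° (1.3); COOH at 240° is gauche with CH3 at 180° (1.1). Total 4.2 kcal/mol.
B is staggered. NH2 at 0° is gauche with Cl at 300° (0.6); NH2 at 0° is gauche with CH3 at 60° (0.7); tBu at 120° is gauche with CH3 at 60° (1.3); COOH at 240° is gauche with Cl at 300° (0.6). Total 3.2 kcal/mol.
B has the lowest total (3.2 kcal/mol).

B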